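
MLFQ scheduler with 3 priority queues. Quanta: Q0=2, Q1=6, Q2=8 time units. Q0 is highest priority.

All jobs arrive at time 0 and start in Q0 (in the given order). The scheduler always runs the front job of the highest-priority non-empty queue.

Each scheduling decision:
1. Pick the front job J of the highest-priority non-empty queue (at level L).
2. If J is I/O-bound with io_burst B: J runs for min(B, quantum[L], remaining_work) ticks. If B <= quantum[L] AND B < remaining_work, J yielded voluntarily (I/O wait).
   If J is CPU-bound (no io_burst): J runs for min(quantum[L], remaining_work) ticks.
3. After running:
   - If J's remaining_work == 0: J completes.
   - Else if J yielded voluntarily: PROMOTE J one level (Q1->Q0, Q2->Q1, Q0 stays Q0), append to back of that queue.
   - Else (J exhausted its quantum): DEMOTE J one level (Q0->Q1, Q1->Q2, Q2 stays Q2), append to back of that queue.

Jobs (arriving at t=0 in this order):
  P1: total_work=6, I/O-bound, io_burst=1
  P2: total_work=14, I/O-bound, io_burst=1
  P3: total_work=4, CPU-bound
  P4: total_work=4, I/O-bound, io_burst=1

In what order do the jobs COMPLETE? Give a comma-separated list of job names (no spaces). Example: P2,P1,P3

Answer: P4,P1,P2,P3

Derivation:
t=0-1: P1@Q0 runs 1, rem=5, I/O yield, promote→Q0. Q0=[P2,P3,P4,P1] Q1=[] Q2=[]
t=1-2: P2@Q0 runs 1, rem=13, I/O yield, promote→Q0. Q0=[P3,P4,P1,P2] Q1=[] Q2=[]
t=2-4: P3@Q0 runs 2, rem=2, quantum used, demote→Q1. Q0=[P4,P1,P2] Q1=[P3] Q2=[]
t=4-5: P4@Q0 runs 1, rem=3, I/O yield, promote→Q0. Q0=[P1,P2,P4] Q1=[P3] Q2=[]
t=5-6: P1@Q0 runs 1, rem=4, I/O yield, promote→Q0. Q0=[P2,P4,P1] Q1=[P3] Q2=[]
t=6-7: P2@Q0 runs 1, rem=12, I/O yield, promote→Q0. Q0=[P4,P1,P2] Q1=[P3] Q2=[]
t=7-8: P4@Q0 runs 1, rem=2, I/O yield, promote→Q0. Q0=[P1,P2,P4] Q1=[P3] Q2=[]
t=8-9: P1@Q0 runs 1, rem=3, I/O yield, promote→Q0. Q0=[P2,P4,P1] Q1=[P3] Q2=[]
t=9-10: P2@Q0 runs 1, rem=11, I/O yield, promote→Q0. Q0=[P4,P1,P2] Q1=[P3] Q2=[]
t=10-11: P4@Q0 runs 1, rem=1, I/O yield, promote→Q0. Q0=[P1,P2,P4] Q1=[P3] Q2=[]
t=11-12: P1@Q0 runs 1, rem=2, I/O yield, promote→Q0. Q0=[P2,P4,P1] Q1=[P3] Q2=[]
t=12-13: P2@Q0 runs 1, rem=10, I/O yield, promote→Q0. Q0=[P4,P1,P2] Q1=[P3] Q2=[]
t=13-14: P4@Q0 runs 1, rem=0, completes. Q0=[P1,P2] Q1=[P3] Q2=[]
t=14-15: P1@Q0 runs 1, rem=1, I/O yield, promote→Q0. Q0=[P2,P1] Q1=[P3] Q2=[]
t=15-16: P2@Q0 runs 1, rem=9, I/O yield, promote→Q0. Q0=[P1,P2] Q1=[P3] Q2=[]
t=16-17: P1@Q0 runs 1, rem=0, completes. Q0=[P2] Q1=[P3] Q2=[]
t=17-18: P2@Q0 runs 1, rem=8, I/O yield, promote→Q0. Q0=[P2] Q1=[P3] Q2=[]
t=18-19: P2@Q0 runs 1, rem=7, I/O yield, promote→Q0. Q0=[P2] Q1=[P3] Q2=[]
t=19-20: P2@Q0 runs 1, rem=6, I/O yield, promote→Q0. Q0=[P2] Q1=[P3] Q2=[]
t=20-21: P2@Q0 runs 1, rem=5, I/O yield, promote→Q0. Q0=[P2] Q1=[P3] Q2=[]
t=21-22: P2@Q0 runs 1, rem=4, I/O yield, promote→Q0. Q0=[P2] Q1=[P3] Q2=[]
t=22-23: P2@Q0 runs 1, rem=3, I/O yield, promote→Q0. Q0=[P2] Q1=[P3] Q2=[]
t=23-24: P2@Q0 runs 1, rem=2, I/O yield, promote→Q0. Q0=[P2] Q1=[P3] Q2=[]
t=24-25: P2@Q0 runs 1, rem=1, I/O yield, promote→Q0. Q0=[P2] Q1=[P3] Q2=[]
t=25-26: P2@Q0 runs 1, rem=0, completes. Q0=[] Q1=[P3] Q2=[]
t=26-28: P3@Q1 runs 2, rem=0, completes. Q0=[] Q1=[] Q2=[]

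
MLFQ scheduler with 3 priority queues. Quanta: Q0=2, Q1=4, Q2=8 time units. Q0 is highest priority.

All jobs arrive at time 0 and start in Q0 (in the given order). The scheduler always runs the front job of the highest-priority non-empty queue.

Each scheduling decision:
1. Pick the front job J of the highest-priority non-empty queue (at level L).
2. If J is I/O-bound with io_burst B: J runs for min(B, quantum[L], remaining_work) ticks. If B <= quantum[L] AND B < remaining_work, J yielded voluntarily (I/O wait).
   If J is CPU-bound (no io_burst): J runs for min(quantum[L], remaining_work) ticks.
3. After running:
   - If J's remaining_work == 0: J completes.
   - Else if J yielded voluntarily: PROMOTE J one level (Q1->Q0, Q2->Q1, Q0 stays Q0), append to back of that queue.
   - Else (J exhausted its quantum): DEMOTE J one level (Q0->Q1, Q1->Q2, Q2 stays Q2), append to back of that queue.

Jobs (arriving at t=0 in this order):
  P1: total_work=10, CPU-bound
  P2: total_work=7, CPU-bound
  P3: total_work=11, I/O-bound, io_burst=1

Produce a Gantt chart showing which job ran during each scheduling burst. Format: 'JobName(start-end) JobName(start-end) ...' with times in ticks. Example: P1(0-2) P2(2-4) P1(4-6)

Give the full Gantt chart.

t=0-2: P1@Q0 runs 2, rem=8, quantum used, demote→Q1. Q0=[P2,P3] Q1=[P1] Q2=[]
t=2-4: P2@Q0 runs 2, rem=5, quantum used, demote→Q1. Q0=[P3] Q1=[P1,P2] Q2=[]
t=4-5: P3@Q0 runs 1, rem=10, I/O yield, promote→Q0. Q0=[P3] Q1=[P1,P2] Q2=[]
t=5-6: P3@Q0 runs 1, rem=9, I/O yield, promote→Q0. Q0=[P3] Q1=[P1,P2] Q2=[]
t=6-7: P3@Q0 runs 1, rem=8, I/O yield, promote→Q0. Q0=[P3] Q1=[P1,P2] Q2=[]
t=7-8: P3@Q0 runs 1, rem=7, I/O yield, promote→Q0. Q0=[P3] Q1=[P1,P2] Q2=[]
t=8-9: P3@Q0 runs 1, rem=6, I/O yield, promote→Q0. Q0=[P3] Q1=[P1,P2] Q2=[]
t=9-10: P3@Q0 runs 1, rem=5, I/O yield, promote→Q0. Q0=[P3] Q1=[P1,P2] Q2=[]
t=10-11: P3@Q0 runs 1, rem=4, I/O yield, promote→Q0. Q0=[P3] Q1=[P1,P2] Q2=[]
t=11-12: P3@Q0 runs 1, rem=3, I/O yield, promote→Q0. Q0=[P3] Q1=[P1,P2] Q2=[]
t=12-13: P3@Q0 runs 1, rem=2, I/O yield, promote→Q0. Q0=[P3] Q1=[P1,P2] Q2=[]
t=13-14: P3@Q0 runs 1, rem=1, I/O yield, promote→Q0. Q0=[P3] Q1=[P1,P2] Q2=[]
t=14-15: P3@Q0 runs 1, rem=0, completes. Q0=[] Q1=[P1,P2] Q2=[]
t=15-19: P1@Q1 runs 4, rem=4, quantum used, demote→Q2. Q0=[] Q1=[P2] Q2=[P1]
t=19-23: P2@Q1 runs 4, rem=1, quantum used, demote→Q2. Q0=[] Q1=[] Q2=[P1,P2]
t=23-27: P1@Q2 runs 4, rem=0, completes. Q0=[] Q1=[] Q2=[P2]
t=27-28: P2@Q2 runs 1, rem=0, completes. Q0=[] Q1=[] Q2=[]

Answer: P1(0-2) P2(2-4) P3(4-5) P3(5-6) P3(6-7) P3(7-8) P3(8-9) P3(9-10) P3(10-11) P3(11-12) P3(12-13) P3(13-14) P3(14-15) P1(15-19) P2(19-23) P1(23-27) P2(27-28)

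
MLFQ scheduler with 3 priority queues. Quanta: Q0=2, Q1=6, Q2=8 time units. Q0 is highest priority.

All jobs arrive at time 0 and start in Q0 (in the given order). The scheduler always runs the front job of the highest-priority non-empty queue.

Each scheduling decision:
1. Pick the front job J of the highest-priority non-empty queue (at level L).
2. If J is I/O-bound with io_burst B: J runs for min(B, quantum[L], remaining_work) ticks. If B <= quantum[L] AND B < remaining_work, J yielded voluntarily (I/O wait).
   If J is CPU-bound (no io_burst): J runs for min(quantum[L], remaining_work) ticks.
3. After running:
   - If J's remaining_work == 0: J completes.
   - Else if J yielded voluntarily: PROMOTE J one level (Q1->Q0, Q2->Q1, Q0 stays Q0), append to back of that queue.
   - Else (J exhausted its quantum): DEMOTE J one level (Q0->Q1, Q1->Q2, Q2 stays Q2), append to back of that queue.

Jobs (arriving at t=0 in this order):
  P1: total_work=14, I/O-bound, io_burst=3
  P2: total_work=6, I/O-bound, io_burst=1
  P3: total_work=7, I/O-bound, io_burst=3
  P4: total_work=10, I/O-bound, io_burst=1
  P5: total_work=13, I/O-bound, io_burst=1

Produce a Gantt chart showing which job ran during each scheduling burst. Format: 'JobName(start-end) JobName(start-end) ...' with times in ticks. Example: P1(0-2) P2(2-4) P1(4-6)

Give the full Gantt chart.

t=0-2: P1@Q0 runs 2, rem=12, quantum used, demote→Q1. Q0=[P2,P3,P4,P5] Q1=[P1] Q2=[]
t=2-3: P2@Q0 runs 1, rem=5, I/O yield, promote→Q0. Q0=[P3,P4,P5,P2] Q1=[P1] Q2=[]
t=3-5: P3@Q0 runs 2, rem=5, quantum used, demote→Q1. Q0=[P4,P5,P2] Q1=[P1,P3] Q2=[]
t=5-6: P4@Q0 runs 1, rem=9, I/O yield, promote→Q0. Q0=[P5,P2,P4] Q1=[P1,P3] Q2=[]
t=6-7: P5@Q0 runs 1, rem=12, I/O yield, promote→Q0. Q0=[P2,P4,P5] Q1=[P1,P3] Q2=[]
t=7-8: P2@Q0 runs 1, rem=4, I/O yield, promote→Q0. Q0=[P4,P5,P2] Q1=[P1,P3] Q2=[]
t=8-9: P4@Q0 runs 1, rem=8, I/O yield, promote→Q0. Q0=[P5,P2,P4] Q1=[P1,P3] Q2=[]
t=9-10: P5@Q0 runs 1, rem=11, I/O yield, promote→Q0. Q0=[P2,P4,P5] Q1=[P1,P3] Q2=[]
t=10-11: P2@Q0 runs 1, rem=3, I/O yield, promote→Q0. Q0=[P4,P5,P2] Q1=[P1,P3] Q2=[]
t=11-12: P4@Q0 runs 1, rem=7, I/O yield, promote→Q0. Q0=[P5,P2,P4] Q1=[P1,P3] Q2=[]
t=12-13: P5@Q0 runs 1, rem=10, I/O yield, promote→Q0. Q0=[P2,P4,P5] Q1=[P1,P3] Q2=[]
t=13-14: P2@Q0 runs 1, rem=2, I/O yield, promote→Q0. Q0=[P4,P5,P2] Q1=[P1,P3] Q2=[]
t=14-15: P4@Q0 runs 1, rem=6, I/O yield, promote→Q0. Q0=[P5,P2,P4] Q1=[P1,P3] Q2=[]
t=15-16: P5@Q0 runs 1, rem=9, I/O yield, promote→Q0. Q0=[P2,P4,P5] Q1=[P1,P3] Q2=[]
t=16-17: P2@Q0 runs 1, rem=1, I/O yield, promote→Q0. Q0=[P4,P5,P2] Q1=[P1,P3] Q2=[]
t=17-18: P4@Q0 runs 1, rem=5, I/O yield, promote→Q0. Q0=[P5,P2,P4] Q1=[P1,P3] Q2=[]
t=18-19: P5@Q0 runs 1, rem=8, I/O yield, promote→Q0. Q0=[P2,P4,P5] Q1=[P1,P3] Q2=[]
t=19-20: P2@Q0 runs 1, rem=0, completes. Q0=[P4,P5] Q1=[P1,P3] Q2=[]
t=20-21: P4@Q0 runs 1, rem=4, I/O yield, promote→Q0. Q0=[P5,P4] Q1=[P1,P3] Q2=[]
t=21-22: P5@Q0 runs 1, rem=7, I/O yield, promote→Q0. Q0=[P4,P5] Q1=[P1,P3] Q2=[]
t=22-23: P4@Q0 runs 1, rem=3, I/O yield, promote→Q0. Q0=[P5,P4] Q1=[P1,P3] Q2=[]
t=23-24: P5@Q0 runs 1, rem=6, I/O yield, promote→Q0. Q0=[P4,P5] Q1=[P1,P3] Q2=[]
t=24-25: P4@Q0 runs 1, rem=2, I/O yield, promote→Q0. Q0=[P5,P4] Q1=[P1,P3] Q2=[]
t=25-26: P5@Q0 runs 1, rem=5, I/O yield, promote→Q0. Q0=[P4,P5] Q1=[P1,P3] Q2=[]
t=26-27: P4@Q0 runs 1, rem=1, I/O yield, promote→Q0. Q0=[P5,P4] Q1=[P1,P3] Q2=[]
t=27-28: P5@Q0 runs 1, rem=4, I/O yield, promote→Q0. Q0=[P4,P5] Q1=[P1,P3] Q2=[]
t=28-29: P4@Q0 runs 1, rem=0, completes. Q0=[P5] Q1=[P1,P3] Q2=[]
t=29-30: P5@Q0 runs 1, rem=3, I/O yield, promote→Q0. Q0=[P5] Q1=[P1,P3] Q2=[]
t=30-31: P5@Q0 runs 1, rem=2, I/O yield, promote→Q0. Q0=[P5] Q1=[P1,P3] Q2=[]
t=31-32: P5@Q0 runs 1, rem=1, I/O yield, promote→Q0. Q0=[P5] Q1=[P1,P3] Q2=[]
t=32-33: P5@Q0 runs 1, rem=0, completes. Q0=[] Q1=[P1,P3] Q2=[]
t=33-36: P1@Q1 runs 3, rem=9, I/O yield, promote→Q0. Q0=[P1] Q1=[P3] Q2=[]
t=36-38: P1@Q0 runs 2, rem=7, quantum used, demote→Q1. Q0=[] Q1=[P3,P1] Q2=[]
t=38-41: P3@Q1 runs 3, rem=2, I/O yield, promote→Q0. Q0=[P3] Q1=[P1] Q2=[]
t=41-43: P3@Q0 runs 2, rem=0, completes. Q0=[] Q1=[P1] Q2=[]
t=43-46: P1@Q1 runs 3, rem=4, I/O yield, promote→Q0. Q0=[P1] Q1=[] Q2=[]
t=46-48: P1@Q0 runs 2, rem=2, quantum used, demote→Q1. Q0=[] Q1=[P1] Q2=[]
t=48-50: P1@Q1 runs 2, rem=0, completes. Q0=[] Q1=[] Q2=[]

Answer: P1(0-2) P2(2-3) P3(3-5) P4(5-6) P5(6-7) P2(7-8) P4(8-9) P5(9-10) P2(10-11) P4(11-12) P5(12-13) P2(13-14) P4(14-15) P5(15-16) P2(16-17) P4(17-18) P5(18-19) P2(19-20) P4(20-21) P5(21-22) P4(22-23) P5(23-24) P4(24-25) P5(25-26) P4(26-27) P5(27-28) P4(28-29) P5(29-30) P5(30-31) P5(31-32) P5(32-33) P1(33-36) P1(36-38) P3(38-41) P3(41-43) P1(43-46) P1(46-48) P1(48-50)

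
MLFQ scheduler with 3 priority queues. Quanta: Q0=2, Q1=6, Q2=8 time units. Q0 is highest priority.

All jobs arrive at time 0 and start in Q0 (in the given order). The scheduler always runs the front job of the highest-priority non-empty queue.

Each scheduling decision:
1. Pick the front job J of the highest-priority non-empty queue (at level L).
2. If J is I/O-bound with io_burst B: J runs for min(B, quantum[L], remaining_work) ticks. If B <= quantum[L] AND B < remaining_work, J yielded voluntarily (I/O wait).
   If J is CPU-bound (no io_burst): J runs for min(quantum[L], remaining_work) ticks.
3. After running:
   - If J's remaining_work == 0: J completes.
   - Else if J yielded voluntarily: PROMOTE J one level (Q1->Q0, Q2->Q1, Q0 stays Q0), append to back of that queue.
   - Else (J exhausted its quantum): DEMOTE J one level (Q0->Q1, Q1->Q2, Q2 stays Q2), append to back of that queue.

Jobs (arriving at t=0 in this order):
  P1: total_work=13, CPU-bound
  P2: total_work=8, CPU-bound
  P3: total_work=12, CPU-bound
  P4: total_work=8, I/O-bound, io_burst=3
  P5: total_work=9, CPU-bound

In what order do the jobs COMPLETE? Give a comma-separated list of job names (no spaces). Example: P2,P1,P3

Answer: P2,P4,P1,P3,P5

Derivation:
t=0-2: P1@Q0 runs 2, rem=11, quantum used, demote→Q1. Q0=[P2,P3,P4,P5] Q1=[P1] Q2=[]
t=2-4: P2@Q0 runs 2, rem=6, quantum used, demote→Q1. Q0=[P3,P4,P5] Q1=[P1,P2] Q2=[]
t=4-6: P3@Q0 runs 2, rem=10, quantum used, demote→Q1. Q0=[P4,P5] Q1=[P1,P2,P3] Q2=[]
t=6-8: P4@Q0 runs 2, rem=6, quantum used, demote→Q1. Q0=[P5] Q1=[P1,P2,P3,P4] Q2=[]
t=8-10: P5@Q0 runs 2, rem=7, quantum used, demote→Q1. Q0=[] Q1=[P1,P2,P3,P4,P5] Q2=[]
t=10-16: P1@Q1 runs 6, rem=5, quantum used, demote→Q2. Q0=[] Q1=[P2,P3,P4,P5] Q2=[P1]
t=16-22: P2@Q1 runs 6, rem=0, completes. Q0=[] Q1=[P3,P4,P5] Q2=[P1]
t=22-28: P3@Q1 runs 6, rem=4, quantum used, demote→Q2. Q0=[] Q1=[P4,P5] Q2=[P1,P3]
t=28-31: P4@Q1 runs 3, rem=3, I/O yield, promote→Q0. Q0=[P4] Q1=[P5] Q2=[P1,P3]
t=31-33: P4@Q0 runs 2, rem=1, quantum used, demote→Q1. Q0=[] Q1=[P5,P4] Q2=[P1,P3]
t=33-39: P5@Q1 runs 6, rem=1, quantum used, demote→Q2. Q0=[] Q1=[P4] Q2=[P1,P3,P5]
t=39-40: P4@Q1 runs 1, rem=0, completes. Q0=[] Q1=[] Q2=[P1,P3,P5]
t=40-45: P1@Q2 runs 5, rem=0, completes. Q0=[] Q1=[] Q2=[P3,P5]
t=45-49: P3@Q2 runs 4, rem=0, completes. Q0=[] Q1=[] Q2=[P5]
t=49-50: P5@Q2 runs 1, rem=0, completes. Q0=[] Q1=[] Q2=[]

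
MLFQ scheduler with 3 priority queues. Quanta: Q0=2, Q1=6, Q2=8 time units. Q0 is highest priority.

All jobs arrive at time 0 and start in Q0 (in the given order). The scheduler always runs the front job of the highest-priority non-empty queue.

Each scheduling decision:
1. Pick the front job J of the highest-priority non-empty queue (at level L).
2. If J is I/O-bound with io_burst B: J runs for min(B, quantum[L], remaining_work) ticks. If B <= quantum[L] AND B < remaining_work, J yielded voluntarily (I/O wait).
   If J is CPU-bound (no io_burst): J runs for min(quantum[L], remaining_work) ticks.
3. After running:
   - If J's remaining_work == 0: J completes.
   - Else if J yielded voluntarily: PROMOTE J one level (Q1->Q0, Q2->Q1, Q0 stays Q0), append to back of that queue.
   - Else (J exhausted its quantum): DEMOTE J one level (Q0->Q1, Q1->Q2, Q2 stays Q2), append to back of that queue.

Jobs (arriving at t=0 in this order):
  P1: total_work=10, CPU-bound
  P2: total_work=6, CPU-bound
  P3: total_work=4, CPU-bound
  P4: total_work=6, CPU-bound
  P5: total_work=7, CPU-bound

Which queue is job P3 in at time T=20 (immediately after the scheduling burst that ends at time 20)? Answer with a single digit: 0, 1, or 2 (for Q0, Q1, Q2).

t=0-2: P1@Q0 runs 2, rem=8, quantum used, demote→Q1. Q0=[P2,P3,P4,P5] Q1=[P1] Q2=[]
t=2-4: P2@Q0 runs 2, rem=4, quantum used, demote→Q1. Q0=[P3,P4,P5] Q1=[P1,P2] Q2=[]
t=4-6: P3@Q0 runs 2, rem=2, quantum used, demote→Q1. Q0=[P4,P5] Q1=[P1,P2,P3] Q2=[]
t=6-8: P4@Q0 runs 2, rem=4, quantum used, demote→Q1. Q0=[P5] Q1=[P1,P2,P3,P4] Q2=[]
t=8-10: P5@Q0 runs 2, rem=5, quantum used, demote→Q1. Q0=[] Q1=[P1,P2,P3,P4,P5] Q2=[]
t=10-16: P1@Q1 runs 6, rem=2, quantum used, demote→Q2. Q0=[] Q1=[P2,P3,P4,P5] Q2=[P1]
t=16-20: P2@Q1 runs 4, rem=0, completes. Q0=[] Q1=[P3,P4,P5] Q2=[P1]
t=20-22: P3@Q1 runs 2, rem=0, completes. Q0=[] Q1=[P4,P5] Q2=[P1]
t=22-26: P4@Q1 runs 4, rem=0, completes. Q0=[] Q1=[P5] Q2=[P1]
t=26-31: P5@Q1 runs 5, rem=0, completes. Q0=[] Q1=[] Q2=[P1]
t=31-33: P1@Q2 runs 2, rem=0, completes. Q0=[] Q1=[] Q2=[]

Answer: 1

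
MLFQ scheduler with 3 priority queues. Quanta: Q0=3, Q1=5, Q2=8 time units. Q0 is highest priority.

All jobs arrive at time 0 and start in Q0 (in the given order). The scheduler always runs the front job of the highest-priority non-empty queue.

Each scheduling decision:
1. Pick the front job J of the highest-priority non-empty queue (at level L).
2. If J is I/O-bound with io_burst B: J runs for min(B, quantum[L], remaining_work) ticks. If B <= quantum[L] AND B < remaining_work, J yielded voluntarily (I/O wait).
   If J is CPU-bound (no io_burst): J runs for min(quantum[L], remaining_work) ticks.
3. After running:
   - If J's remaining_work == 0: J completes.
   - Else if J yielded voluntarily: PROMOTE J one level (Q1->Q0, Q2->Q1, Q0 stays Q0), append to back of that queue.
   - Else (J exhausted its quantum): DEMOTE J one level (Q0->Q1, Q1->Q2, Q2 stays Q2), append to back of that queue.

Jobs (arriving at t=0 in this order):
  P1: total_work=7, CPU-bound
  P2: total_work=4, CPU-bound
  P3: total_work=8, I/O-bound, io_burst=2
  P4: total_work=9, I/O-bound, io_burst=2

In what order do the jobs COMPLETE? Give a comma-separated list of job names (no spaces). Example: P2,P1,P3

Answer: P3,P4,P1,P2

Derivation:
t=0-3: P1@Q0 runs 3, rem=4, quantum used, demote→Q1. Q0=[P2,P3,P4] Q1=[P1] Q2=[]
t=3-6: P2@Q0 runs 3, rem=1, quantum used, demote→Q1. Q0=[P3,P4] Q1=[P1,P2] Q2=[]
t=6-8: P3@Q0 runs 2, rem=6, I/O yield, promote→Q0. Q0=[P4,P3] Q1=[P1,P2] Q2=[]
t=8-10: P4@Q0 runs 2, rem=7, I/O yield, promote→Q0. Q0=[P3,P4] Q1=[P1,P2] Q2=[]
t=10-12: P3@Q0 runs 2, rem=4, I/O yield, promote→Q0. Q0=[P4,P3] Q1=[P1,P2] Q2=[]
t=12-14: P4@Q0 runs 2, rem=5, I/O yield, promote→Q0. Q0=[P3,P4] Q1=[P1,P2] Q2=[]
t=14-16: P3@Q0 runs 2, rem=2, I/O yield, promote→Q0. Q0=[P4,P3] Q1=[P1,P2] Q2=[]
t=16-18: P4@Q0 runs 2, rem=3, I/O yield, promote→Q0. Q0=[P3,P4] Q1=[P1,P2] Q2=[]
t=18-20: P3@Q0 runs 2, rem=0, completes. Q0=[P4] Q1=[P1,P2] Q2=[]
t=20-22: P4@Q0 runs 2, rem=1, I/O yield, promote→Q0. Q0=[P4] Q1=[P1,P2] Q2=[]
t=22-23: P4@Q0 runs 1, rem=0, completes. Q0=[] Q1=[P1,P2] Q2=[]
t=23-27: P1@Q1 runs 4, rem=0, completes. Q0=[] Q1=[P2] Q2=[]
t=27-28: P2@Q1 runs 1, rem=0, completes. Q0=[] Q1=[] Q2=[]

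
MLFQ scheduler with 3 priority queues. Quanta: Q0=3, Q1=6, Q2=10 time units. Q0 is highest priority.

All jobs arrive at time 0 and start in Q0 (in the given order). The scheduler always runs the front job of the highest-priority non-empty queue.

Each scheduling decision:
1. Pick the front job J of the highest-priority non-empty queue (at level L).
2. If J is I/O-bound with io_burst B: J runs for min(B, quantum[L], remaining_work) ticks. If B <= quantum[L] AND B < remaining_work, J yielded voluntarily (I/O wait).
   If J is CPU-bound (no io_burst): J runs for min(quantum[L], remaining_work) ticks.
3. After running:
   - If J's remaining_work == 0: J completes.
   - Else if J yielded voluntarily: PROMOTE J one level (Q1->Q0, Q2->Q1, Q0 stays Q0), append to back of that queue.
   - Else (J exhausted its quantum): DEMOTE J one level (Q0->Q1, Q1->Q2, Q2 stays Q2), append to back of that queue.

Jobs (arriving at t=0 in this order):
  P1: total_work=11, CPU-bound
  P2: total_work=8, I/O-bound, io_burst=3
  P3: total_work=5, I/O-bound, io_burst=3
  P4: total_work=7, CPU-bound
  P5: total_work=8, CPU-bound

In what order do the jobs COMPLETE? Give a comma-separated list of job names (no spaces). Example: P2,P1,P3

Answer: P3,P2,P4,P5,P1

Derivation:
t=0-3: P1@Q0 runs 3, rem=8, quantum used, demote→Q1. Q0=[P2,P3,P4,P5] Q1=[P1] Q2=[]
t=3-6: P2@Q0 runs 3, rem=5, I/O yield, promote→Q0. Q0=[P3,P4,P5,P2] Q1=[P1] Q2=[]
t=6-9: P3@Q0 runs 3, rem=2, I/O yield, promote→Q0. Q0=[P4,P5,P2,P3] Q1=[P1] Q2=[]
t=9-12: P4@Q0 runs 3, rem=4, quantum used, demote→Q1. Q0=[P5,P2,P3] Q1=[P1,P4] Q2=[]
t=12-15: P5@Q0 runs 3, rem=5, quantum used, demote→Q1. Q0=[P2,P3] Q1=[P1,P4,P5] Q2=[]
t=15-18: P2@Q0 runs 3, rem=2, I/O yield, promote→Q0. Q0=[P3,P2] Q1=[P1,P4,P5] Q2=[]
t=18-20: P3@Q0 runs 2, rem=0, completes. Q0=[P2] Q1=[P1,P4,P5] Q2=[]
t=20-22: P2@Q0 runs 2, rem=0, completes. Q0=[] Q1=[P1,P4,P5] Q2=[]
t=22-28: P1@Q1 runs 6, rem=2, quantum used, demote→Q2. Q0=[] Q1=[P4,P5] Q2=[P1]
t=28-32: P4@Q1 runs 4, rem=0, completes. Q0=[] Q1=[P5] Q2=[P1]
t=32-37: P5@Q1 runs 5, rem=0, completes. Q0=[] Q1=[] Q2=[P1]
t=37-39: P1@Q2 runs 2, rem=0, completes. Q0=[] Q1=[] Q2=[]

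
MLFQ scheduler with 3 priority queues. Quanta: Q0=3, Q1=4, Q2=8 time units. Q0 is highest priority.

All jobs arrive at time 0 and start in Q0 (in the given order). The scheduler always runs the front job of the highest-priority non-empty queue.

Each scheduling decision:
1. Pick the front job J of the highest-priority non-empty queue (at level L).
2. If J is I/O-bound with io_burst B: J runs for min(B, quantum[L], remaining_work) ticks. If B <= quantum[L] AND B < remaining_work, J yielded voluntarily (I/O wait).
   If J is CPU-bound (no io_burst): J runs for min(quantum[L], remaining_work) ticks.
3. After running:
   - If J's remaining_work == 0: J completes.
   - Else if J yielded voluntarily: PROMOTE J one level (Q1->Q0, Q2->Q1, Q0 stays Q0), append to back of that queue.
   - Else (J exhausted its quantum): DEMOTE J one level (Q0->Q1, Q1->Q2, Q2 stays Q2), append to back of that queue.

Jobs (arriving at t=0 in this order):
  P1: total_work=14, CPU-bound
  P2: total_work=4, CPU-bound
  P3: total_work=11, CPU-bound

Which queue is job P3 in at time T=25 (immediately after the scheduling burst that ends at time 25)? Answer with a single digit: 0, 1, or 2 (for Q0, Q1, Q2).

Answer: 2

Derivation:
t=0-3: P1@Q0 runs 3, rem=11, quantum used, demote→Q1. Q0=[P2,P3] Q1=[P1] Q2=[]
t=3-6: P2@Q0 runs 3, rem=1, quantum used, demote→Q1. Q0=[P3] Q1=[P1,P2] Q2=[]
t=6-9: P3@Q0 runs 3, rem=8, quantum used, demote→Q1. Q0=[] Q1=[P1,P2,P3] Q2=[]
t=9-13: P1@Q1 runs 4, rem=7, quantum used, demote→Q2. Q0=[] Q1=[P2,P3] Q2=[P1]
t=13-14: P2@Q1 runs 1, rem=0, completes. Q0=[] Q1=[P3] Q2=[P1]
t=14-18: P3@Q1 runs 4, rem=4, quantum used, demote→Q2. Q0=[] Q1=[] Q2=[P1,P3]
t=18-25: P1@Q2 runs 7, rem=0, completes. Q0=[] Q1=[] Q2=[P3]
t=25-29: P3@Q2 runs 4, rem=0, completes. Q0=[] Q1=[] Q2=[]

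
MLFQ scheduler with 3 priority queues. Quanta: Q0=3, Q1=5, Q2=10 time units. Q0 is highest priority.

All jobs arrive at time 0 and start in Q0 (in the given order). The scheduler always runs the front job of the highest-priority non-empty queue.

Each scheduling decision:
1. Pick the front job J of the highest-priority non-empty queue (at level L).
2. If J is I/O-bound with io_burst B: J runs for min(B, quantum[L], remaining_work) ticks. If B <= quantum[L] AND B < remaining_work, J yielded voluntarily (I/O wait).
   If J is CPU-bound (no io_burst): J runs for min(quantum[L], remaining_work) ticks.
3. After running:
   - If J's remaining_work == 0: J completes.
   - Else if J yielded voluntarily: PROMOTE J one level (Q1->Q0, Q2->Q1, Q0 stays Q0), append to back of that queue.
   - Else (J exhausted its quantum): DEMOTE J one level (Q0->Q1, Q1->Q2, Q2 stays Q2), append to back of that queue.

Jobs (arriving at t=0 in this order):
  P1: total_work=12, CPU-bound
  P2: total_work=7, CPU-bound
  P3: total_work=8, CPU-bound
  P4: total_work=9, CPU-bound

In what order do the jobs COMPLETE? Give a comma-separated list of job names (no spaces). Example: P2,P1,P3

t=0-3: P1@Q0 runs 3, rem=9, quantum used, demote→Q1. Q0=[P2,P3,P4] Q1=[P1] Q2=[]
t=3-6: P2@Q0 runs 3, rem=4, quantum used, demote→Q1. Q0=[P3,P4] Q1=[P1,P2] Q2=[]
t=6-9: P3@Q0 runs 3, rem=5, quantum used, demote→Q1. Q0=[P4] Q1=[P1,P2,P3] Q2=[]
t=9-12: P4@Q0 runs 3, rem=6, quantum used, demote→Q1. Q0=[] Q1=[P1,P2,P3,P4] Q2=[]
t=12-17: P1@Q1 runs 5, rem=4, quantum used, demote→Q2. Q0=[] Q1=[P2,P3,P4] Q2=[P1]
t=17-21: P2@Q1 runs 4, rem=0, completes. Q0=[] Q1=[P3,P4] Q2=[P1]
t=21-26: P3@Q1 runs 5, rem=0, completes. Q0=[] Q1=[P4] Q2=[P1]
t=26-31: P4@Q1 runs 5, rem=1, quantum used, demote→Q2. Q0=[] Q1=[] Q2=[P1,P4]
t=31-35: P1@Q2 runs 4, rem=0, completes. Q0=[] Q1=[] Q2=[P4]
t=35-36: P4@Q2 runs 1, rem=0, completes. Q0=[] Q1=[] Q2=[]

Answer: P2,P3,P1,P4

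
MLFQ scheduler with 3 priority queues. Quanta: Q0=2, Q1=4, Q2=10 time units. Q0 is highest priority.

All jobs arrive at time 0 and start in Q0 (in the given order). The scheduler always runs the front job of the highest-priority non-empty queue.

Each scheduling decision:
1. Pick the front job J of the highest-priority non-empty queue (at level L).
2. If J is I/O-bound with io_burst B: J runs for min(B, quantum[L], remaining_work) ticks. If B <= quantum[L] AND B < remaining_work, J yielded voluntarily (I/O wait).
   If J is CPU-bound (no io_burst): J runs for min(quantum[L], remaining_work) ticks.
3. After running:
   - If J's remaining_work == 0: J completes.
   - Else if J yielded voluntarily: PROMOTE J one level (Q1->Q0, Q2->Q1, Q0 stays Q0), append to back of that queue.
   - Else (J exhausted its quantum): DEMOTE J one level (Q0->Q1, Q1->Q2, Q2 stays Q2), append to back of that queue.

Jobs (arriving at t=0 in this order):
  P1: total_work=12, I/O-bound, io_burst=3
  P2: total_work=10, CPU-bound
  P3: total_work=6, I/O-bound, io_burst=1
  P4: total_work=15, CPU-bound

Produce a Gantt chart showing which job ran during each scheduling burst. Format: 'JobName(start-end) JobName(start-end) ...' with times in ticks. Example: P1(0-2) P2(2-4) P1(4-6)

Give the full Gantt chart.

t=0-2: P1@Q0 runs 2, rem=10, quantum used, demote→Q1. Q0=[P2,P3,P4] Q1=[P1] Q2=[]
t=2-4: P2@Q0 runs 2, rem=8, quantum used, demote→Q1. Q0=[P3,P4] Q1=[P1,P2] Q2=[]
t=4-5: P3@Q0 runs 1, rem=5, I/O yield, promote→Q0. Q0=[P4,P3] Q1=[P1,P2] Q2=[]
t=5-7: P4@Q0 runs 2, rem=13, quantum used, demote→Q1. Q0=[P3] Q1=[P1,P2,P4] Q2=[]
t=7-8: P3@Q0 runs 1, rem=4, I/O yield, promote→Q0. Q0=[P3] Q1=[P1,P2,P4] Q2=[]
t=8-9: P3@Q0 runs 1, rem=3, I/O yield, promote→Q0. Q0=[P3] Q1=[P1,P2,P4] Q2=[]
t=9-10: P3@Q0 runs 1, rem=2, I/O yield, promote→Q0. Q0=[P3] Q1=[P1,P2,P4] Q2=[]
t=10-11: P3@Q0 runs 1, rem=1, I/O yield, promote→Q0. Q0=[P3] Q1=[P1,P2,P4] Q2=[]
t=11-12: P3@Q0 runs 1, rem=0, completes. Q0=[] Q1=[P1,P2,P4] Q2=[]
t=12-15: P1@Q1 runs 3, rem=7, I/O yield, promote→Q0. Q0=[P1] Q1=[P2,P4] Q2=[]
t=15-17: P1@Q0 runs 2, rem=5, quantum used, demote→Q1. Q0=[] Q1=[P2,P4,P1] Q2=[]
t=17-21: P2@Q1 runs 4, rem=4, quantum used, demote→Q2. Q0=[] Q1=[P4,P1] Q2=[P2]
t=21-25: P4@Q1 runs 4, rem=9, quantum used, demote→Q2. Q0=[] Q1=[P1] Q2=[P2,P4]
t=25-28: P1@Q1 runs 3, rem=2, I/O yield, promote→Q0. Q0=[P1] Q1=[] Q2=[P2,P4]
t=28-30: P1@Q0 runs 2, rem=0, completes. Q0=[] Q1=[] Q2=[P2,P4]
t=30-34: P2@Q2 runs 4, rem=0, completes. Q0=[] Q1=[] Q2=[P4]
t=34-43: P4@Q2 runs 9, rem=0, completes. Q0=[] Q1=[] Q2=[]

Answer: P1(0-2) P2(2-4) P3(4-5) P4(5-7) P3(7-8) P3(8-9) P3(9-10) P3(10-11) P3(11-12) P1(12-15) P1(15-17) P2(17-21) P4(21-25) P1(25-28) P1(28-30) P2(30-34) P4(34-43)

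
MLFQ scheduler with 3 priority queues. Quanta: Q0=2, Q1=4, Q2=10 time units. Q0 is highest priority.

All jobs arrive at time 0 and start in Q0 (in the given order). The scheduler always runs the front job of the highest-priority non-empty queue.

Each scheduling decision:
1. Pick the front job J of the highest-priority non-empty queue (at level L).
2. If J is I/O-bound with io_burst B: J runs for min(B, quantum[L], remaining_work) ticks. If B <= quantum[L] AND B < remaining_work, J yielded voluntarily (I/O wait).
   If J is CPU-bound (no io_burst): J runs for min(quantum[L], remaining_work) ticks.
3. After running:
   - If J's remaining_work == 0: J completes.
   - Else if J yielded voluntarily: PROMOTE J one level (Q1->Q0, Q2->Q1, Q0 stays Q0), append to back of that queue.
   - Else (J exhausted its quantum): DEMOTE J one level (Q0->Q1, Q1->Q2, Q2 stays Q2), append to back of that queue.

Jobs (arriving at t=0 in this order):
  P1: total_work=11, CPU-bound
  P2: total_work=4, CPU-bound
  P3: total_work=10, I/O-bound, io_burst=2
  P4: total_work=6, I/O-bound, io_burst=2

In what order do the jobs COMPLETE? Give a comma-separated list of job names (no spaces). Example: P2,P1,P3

Answer: P4,P3,P2,P1

Derivation:
t=0-2: P1@Q0 runs 2, rem=9, quantum used, demote→Q1. Q0=[P2,P3,P4] Q1=[P1] Q2=[]
t=2-4: P2@Q0 runs 2, rem=2, quantum used, demote→Q1. Q0=[P3,P4] Q1=[P1,P2] Q2=[]
t=4-6: P3@Q0 runs 2, rem=8, I/O yield, promote→Q0. Q0=[P4,P3] Q1=[P1,P2] Q2=[]
t=6-8: P4@Q0 runs 2, rem=4, I/O yield, promote→Q0. Q0=[P3,P4] Q1=[P1,P2] Q2=[]
t=8-10: P3@Q0 runs 2, rem=6, I/O yield, promote→Q0. Q0=[P4,P3] Q1=[P1,P2] Q2=[]
t=10-12: P4@Q0 runs 2, rem=2, I/O yield, promote→Q0. Q0=[P3,P4] Q1=[P1,P2] Q2=[]
t=12-14: P3@Q0 runs 2, rem=4, I/O yield, promote→Q0. Q0=[P4,P3] Q1=[P1,P2] Q2=[]
t=14-16: P4@Q0 runs 2, rem=0, completes. Q0=[P3] Q1=[P1,P2] Q2=[]
t=16-18: P3@Q0 runs 2, rem=2, I/O yield, promote→Q0. Q0=[P3] Q1=[P1,P2] Q2=[]
t=18-20: P3@Q0 runs 2, rem=0, completes. Q0=[] Q1=[P1,P2] Q2=[]
t=20-24: P1@Q1 runs 4, rem=5, quantum used, demote→Q2. Q0=[] Q1=[P2] Q2=[P1]
t=24-26: P2@Q1 runs 2, rem=0, completes. Q0=[] Q1=[] Q2=[P1]
t=26-31: P1@Q2 runs 5, rem=0, completes. Q0=[] Q1=[] Q2=[]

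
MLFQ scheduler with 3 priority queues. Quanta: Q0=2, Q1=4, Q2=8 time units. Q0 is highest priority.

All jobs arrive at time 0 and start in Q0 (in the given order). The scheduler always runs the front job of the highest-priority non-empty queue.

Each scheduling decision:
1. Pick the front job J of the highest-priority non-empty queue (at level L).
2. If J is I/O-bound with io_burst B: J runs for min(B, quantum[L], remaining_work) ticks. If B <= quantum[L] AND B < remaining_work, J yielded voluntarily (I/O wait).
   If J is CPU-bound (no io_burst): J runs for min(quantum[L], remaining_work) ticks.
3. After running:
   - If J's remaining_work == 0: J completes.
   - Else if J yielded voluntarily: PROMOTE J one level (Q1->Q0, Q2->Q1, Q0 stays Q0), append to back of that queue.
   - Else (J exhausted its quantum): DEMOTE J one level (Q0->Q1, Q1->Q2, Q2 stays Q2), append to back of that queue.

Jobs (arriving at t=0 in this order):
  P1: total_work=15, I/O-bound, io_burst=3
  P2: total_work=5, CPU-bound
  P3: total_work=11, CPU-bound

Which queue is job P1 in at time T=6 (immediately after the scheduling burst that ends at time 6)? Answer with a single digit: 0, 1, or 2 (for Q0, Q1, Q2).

t=0-2: P1@Q0 runs 2, rem=13, quantum used, demote→Q1. Q0=[P2,P3] Q1=[P1] Q2=[]
t=2-4: P2@Q0 runs 2, rem=3, quantum used, demote→Q1. Q0=[P3] Q1=[P1,P2] Q2=[]
t=4-6: P3@Q0 runs 2, rem=9, quantum used, demote→Q1. Q0=[] Q1=[P1,P2,P3] Q2=[]
t=6-9: P1@Q1 runs 3, rem=10, I/O yield, promote→Q0. Q0=[P1] Q1=[P2,P3] Q2=[]
t=9-11: P1@Q0 runs 2, rem=8, quantum used, demote→Q1. Q0=[] Q1=[P2,P3,P1] Q2=[]
t=11-14: P2@Q1 runs 3, rem=0, completes. Q0=[] Q1=[P3,P1] Q2=[]
t=14-18: P3@Q1 runs 4, rem=5, quantum used, demote→Q2. Q0=[] Q1=[P1] Q2=[P3]
t=18-21: P1@Q1 runs 3, rem=5, I/O yield, promote→Q0. Q0=[P1] Q1=[] Q2=[P3]
t=21-23: P1@Q0 runs 2, rem=3, quantum used, demote→Q1. Q0=[] Q1=[P1] Q2=[P3]
t=23-26: P1@Q1 runs 3, rem=0, completes. Q0=[] Q1=[] Q2=[P3]
t=26-31: P3@Q2 runs 5, rem=0, completes. Q0=[] Q1=[] Q2=[]

Answer: 1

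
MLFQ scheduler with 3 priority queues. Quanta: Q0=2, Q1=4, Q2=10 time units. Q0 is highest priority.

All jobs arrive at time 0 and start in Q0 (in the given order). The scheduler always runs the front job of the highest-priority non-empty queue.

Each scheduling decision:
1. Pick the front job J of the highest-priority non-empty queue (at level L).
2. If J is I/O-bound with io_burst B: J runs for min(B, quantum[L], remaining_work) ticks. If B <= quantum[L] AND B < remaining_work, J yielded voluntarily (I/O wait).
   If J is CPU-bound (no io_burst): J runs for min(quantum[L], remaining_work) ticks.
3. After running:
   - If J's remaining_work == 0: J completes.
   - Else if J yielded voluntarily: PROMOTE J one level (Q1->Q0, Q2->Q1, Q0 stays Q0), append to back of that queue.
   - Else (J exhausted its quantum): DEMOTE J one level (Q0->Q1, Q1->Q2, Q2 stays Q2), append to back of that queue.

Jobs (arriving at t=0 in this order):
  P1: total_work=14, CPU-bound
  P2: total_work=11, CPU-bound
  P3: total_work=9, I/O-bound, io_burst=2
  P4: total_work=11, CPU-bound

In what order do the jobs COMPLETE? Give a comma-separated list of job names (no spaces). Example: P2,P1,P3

Answer: P3,P1,P2,P4

Derivation:
t=0-2: P1@Q0 runs 2, rem=12, quantum used, demote→Q1. Q0=[P2,P3,P4] Q1=[P1] Q2=[]
t=2-4: P2@Q0 runs 2, rem=9, quantum used, demote→Q1. Q0=[P3,P4] Q1=[P1,P2] Q2=[]
t=4-6: P3@Q0 runs 2, rem=7, I/O yield, promote→Q0. Q0=[P4,P3] Q1=[P1,P2] Q2=[]
t=6-8: P4@Q0 runs 2, rem=9, quantum used, demote→Q1. Q0=[P3] Q1=[P1,P2,P4] Q2=[]
t=8-10: P3@Q0 runs 2, rem=5, I/O yield, promote→Q0. Q0=[P3] Q1=[P1,P2,P4] Q2=[]
t=10-12: P3@Q0 runs 2, rem=3, I/O yield, promote→Q0. Q0=[P3] Q1=[P1,P2,P4] Q2=[]
t=12-14: P3@Q0 runs 2, rem=1, I/O yield, promote→Q0. Q0=[P3] Q1=[P1,P2,P4] Q2=[]
t=14-15: P3@Q0 runs 1, rem=0, completes. Q0=[] Q1=[P1,P2,P4] Q2=[]
t=15-19: P1@Q1 runs 4, rem=8, quantum used, demote→Q2. Q0=[] Q1=[P2,P4] Q2=[P1]
t=19-23: P2@Q1 runs 4, rem=5, quantum used, demote→Q2. Q0=[] Q1=[P4] Q2=[P1,P2]
t=23-27: P4@Q1 runs 4, rem=5, quantum used, demote→Q2. Q0=[] Q1=[] Q2=[P1,P2,P4]
t=27-35: P1@Q2 runs 8, rem=0, completes. Q0=[] Q1=[] Q2=[P2,P4]
t=35-40: P2@Q2 runs 5, rem=0, completes. Q0=[] Q1=[] Q2=[P4]
t=40-45: P4@Q2 runs 5, rem=0, completes. Q0=[] Q1=[] Q2=[]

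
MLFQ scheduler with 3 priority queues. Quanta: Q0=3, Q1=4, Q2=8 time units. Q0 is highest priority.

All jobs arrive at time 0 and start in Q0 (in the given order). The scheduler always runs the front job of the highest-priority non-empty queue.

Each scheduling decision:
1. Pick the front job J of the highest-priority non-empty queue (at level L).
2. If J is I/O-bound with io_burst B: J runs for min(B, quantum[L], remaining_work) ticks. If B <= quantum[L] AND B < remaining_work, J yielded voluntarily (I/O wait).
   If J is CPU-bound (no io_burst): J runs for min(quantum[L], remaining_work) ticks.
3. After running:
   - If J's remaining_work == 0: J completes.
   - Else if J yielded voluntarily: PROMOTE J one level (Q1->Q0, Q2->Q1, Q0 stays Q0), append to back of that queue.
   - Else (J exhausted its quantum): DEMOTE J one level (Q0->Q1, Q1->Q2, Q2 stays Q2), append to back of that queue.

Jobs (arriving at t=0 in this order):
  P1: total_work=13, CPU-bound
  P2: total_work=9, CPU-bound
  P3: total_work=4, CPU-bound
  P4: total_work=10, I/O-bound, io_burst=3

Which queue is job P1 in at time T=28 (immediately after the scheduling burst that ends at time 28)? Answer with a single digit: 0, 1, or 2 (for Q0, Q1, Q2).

t=0-3: P1@Q0 runs 3, rem=10, quantum used, demote→Q1. Q0=[P2,P3,P4] Q1=[P1] Q2=[]
t=3-6: P2@Q0 runs 3, rem=6, quantum used, demote→Q1. Q0=[P3,P4] Q1=[P1,P2] Q2=[]
t=6-9: P3@Q0 runs 3, rem=1, quantum used, demote→Q1. Q0=[P4] Q1=[P1,P2,P3] Q2=[]
t=9-12: P4@Q0 runs 3, rem=7, I/O yield, promote→Q0. Q0=[P4] Q1=[P1,P2,P3] Q2=[]
t=12-15: P4@Q0 runs 3, rem=4, I/O yield, promote→Q0. Q0=[P4] Q1=[P1,P2,P3] Q2=[]
t=15-18: P4@Q0 runs 3, rem=1, I/O yield, promote→Q0. Q0=[P4] Q1=[P1,P2,P3] Q2=[]
t=18-19: P4@Q0 runs 1, rem=0, completes. Q0=[] Q1=[P1,P2,P3] Q2=[]
t=19-23: P1@Q1 runs 4, rem=6, quantum used, demote→Q2. Q0=[] Q1=[P2,P3] Q2=[P1]
t=23-27: P2@Q1 runs 4, rem=2, quantum used, demote→Q2. Q0=[] Q1=[P3] Q2=[P1,P2]
t=27-28: P3@Q1 runs 1, rem=0, completes. Q0=[] Q1=[] Q2=[P1,P2]
t=28-34: P1@Q2 runs 6, rem=0, completes. Q0=[] Q1=[] Q2=[P2]
t=34-36: P2@Q2 runs 2, rem=0, completes. Q0=[] Q1=[] Q2=[]

Answer: 2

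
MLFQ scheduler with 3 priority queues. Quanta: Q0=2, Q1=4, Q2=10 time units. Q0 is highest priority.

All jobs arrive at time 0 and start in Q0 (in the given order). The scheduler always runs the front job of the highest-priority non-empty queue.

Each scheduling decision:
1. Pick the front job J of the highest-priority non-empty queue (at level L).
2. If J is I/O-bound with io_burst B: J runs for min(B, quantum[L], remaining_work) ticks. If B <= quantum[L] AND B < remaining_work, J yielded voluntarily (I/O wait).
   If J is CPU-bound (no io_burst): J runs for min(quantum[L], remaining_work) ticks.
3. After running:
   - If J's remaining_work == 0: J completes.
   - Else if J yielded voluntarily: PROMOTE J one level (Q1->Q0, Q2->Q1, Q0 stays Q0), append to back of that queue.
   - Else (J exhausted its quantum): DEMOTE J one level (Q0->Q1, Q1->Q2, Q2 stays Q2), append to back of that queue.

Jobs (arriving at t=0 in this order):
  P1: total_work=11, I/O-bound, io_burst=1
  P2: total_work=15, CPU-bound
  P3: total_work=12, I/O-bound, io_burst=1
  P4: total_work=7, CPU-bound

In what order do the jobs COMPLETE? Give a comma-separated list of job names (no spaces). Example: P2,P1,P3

Answer: P1,P3,P2,P4

Derivation:
t=0-1: P1@Q0 runs 1, rem=10, I/O yield, promote→Q0. Q0=[P2,P3,P4,P1] Q1=[] Q2=[]
t=1-3: P2@Q0 runs 2, rem=13, quantum used, demote→Q1. Q0=[P3,P4,P1] Q1=[P2] Q2=[]
t=3-4: P3@Q0 runs 1, rem=11, I/O yield, promote→Q0. Q0=[P4,P1,P3] Q1=[P2] Q2=[]
t=4-6: P4@Q0 runs 2, rem=5, quantum used, demote→Q1. Q0=[P1,P3] Q1=[P2,P4] Q2=[]
t=6-7: P1@Q0 runs 1, rem=9, I/O yield, promote→Q0. Q0=[P3,P1] Q1=[P2,P4] Q2=[]
t=7-8: P3@Q0 runs 1, rem=10, I/O yield, promote→Q0. Q0=[P1,P3] Q1=[P2,P4] Q2=[]
t=8-9: P1@Q0 runs 1, rem=8, I/O yield, promote→Q0. Q0=[P3,P1] Q1=[P2,P4] Q2=[]
t=9-10: P3@Q0 runs 1, rem=9, I/O yield, promote→Q0. Q0=[P1,P3] Q1=[P2,P4] Q2=[]
t=10-11: P1@Q0 runs 1, rem=7, I/O yield, promote→Q0. Q0=[P3,P1] Q1=[P2,P4] Q2=[]
t=11-12: P3@Q0 runs 1, rem=8, I/O yield, promote→Q0. Q0=[P1,P3] Q1=[P2,P4] Q2=[]
t=12-13: P1@Q0 runs 1, rem=6, I/O yield, promote→Q0. Q0=[P3,P1] Q1=[P2,P4] Q2=[]
t=13-14: P3@Q0 runs 1, rem=7, I/O yield, promote→Q0. Q0=[P1,P3] Q1=[P2,P4] Q2=[]
t=14-15: P1@Q0 runs 1, rem=5, I/O yield, promote→Q0. Q0=[P3,P1] Q1=[P2,P4] Q2=[]
t=15-16: P3@Q0 runs 1, rem=6, I/O yield, promote→Q0. Q0=[P1,P3] Q1=[P2,P4] Q2=[]
t=16-17: P1@Q0 runs 1, rem=4, I/O yield, promote→Q0. Q0=[P3,P1] Q1=[P2,P4] Q2=[]
t=17-18: P3@Q0 runs 1, rem=5, I/O yield, promote→Q0. Q0=[P1,P3] Q1=[P2,P4] Q2=[]
t=18-19: P1@Q0 runs 1, rem=3, I/O yield, promote→Q0. Q0=[P3,P1] Q1=[P2,P4] Q2=[]
t=19-20: P3@Q0 runs 1, rem=4, I/O yield, promote→Q0. Q0=[P1,P3] Q1=[P2,P4] Q2=[]
t=20-21: P1@Q0 runs 1, rem=2, I/O yield, promote→Q0. Q0=[P3,P1] Q1=[P2,P4] Q2=[]
t=21-22: P3@Q0 runs 1, rem=3, I/O yield, promote→Q0. Q0=[P1,P3] Q1=[P2,P4] Q2=[]
t=22-23: P1@Q0 runs 1, rem=1, I/O yield, promote→Q0. Q0=[P3,P1] Q1=[P2,P4] Q2=[]
t=23-24: P3@Q0 runs 1, rem=2, I/O yield, promote→Q0. Q0=[P1,P3] Q1=[P2,P4] Q2=[]
t=24-25: P1@Q0 runs 1, rem=0, completes. Q0=[P3] Q1=[P2,P4] Q2=[]
t=25-26: P3@Q0 runs 1, rem=1, I/O yield, promote→Q0. Q0=[P3] Q1=[P2,P4] Q2=[]
t=26-27: P3@Q0 runs 1, rem=0, completes. Q0=[] Q1=[P2,P4] Q2=[]
t=27-31: P2@Q1 runs 4, rem=9, quantum used, demote→Q2. Q0=[] Q1=[P4] Q2=[P2]
t=31-35: P4@Q1 runs 4, rem=1, quantum used, demote→Q2. Q0=[] Q1=[] Q2=[P2,P4]
t=35-44: P2@Q2 runs 9, rem=0, completes. Q0=[] Q1=[] Q2=[P4]
t=44-45: P4@Q2 runs 1, rem=0, completes. Q0=[] Q1=[] Q2=[]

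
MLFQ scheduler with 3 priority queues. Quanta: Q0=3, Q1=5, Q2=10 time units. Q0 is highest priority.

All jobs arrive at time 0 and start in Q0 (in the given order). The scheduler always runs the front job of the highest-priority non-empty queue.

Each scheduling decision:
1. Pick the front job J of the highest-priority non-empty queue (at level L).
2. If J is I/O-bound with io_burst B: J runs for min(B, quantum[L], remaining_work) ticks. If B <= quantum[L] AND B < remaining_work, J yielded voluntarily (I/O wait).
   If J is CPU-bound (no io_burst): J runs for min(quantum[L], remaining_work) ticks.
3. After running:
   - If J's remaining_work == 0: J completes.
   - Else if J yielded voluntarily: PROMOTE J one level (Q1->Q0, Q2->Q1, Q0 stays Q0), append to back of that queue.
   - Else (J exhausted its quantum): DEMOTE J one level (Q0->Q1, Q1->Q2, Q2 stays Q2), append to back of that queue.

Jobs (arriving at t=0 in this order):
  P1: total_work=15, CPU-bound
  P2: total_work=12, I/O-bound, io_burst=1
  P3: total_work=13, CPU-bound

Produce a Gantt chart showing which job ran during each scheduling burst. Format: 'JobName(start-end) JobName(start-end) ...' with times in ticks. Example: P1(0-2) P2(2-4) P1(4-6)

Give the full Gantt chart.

t=0-3: P1@Q0 runs 3, rem=12, quantum used, demote→Q1. Q0=[P2,P3] Q1=[P1] Q2=[]
t=3-4: P2@Q0 runs 1, rem=11, I/O yield, promote→Q0. Q0=[P3,P2] Q1=[P1] Q2=[]
t=4-7: P3@Q0 runs 3, rem=10, quantum used, demote→Q1. Q0=[P2] Q1=[P1,P3] Q2=[]
t=7-8: P2@Q0 runs 1, rem=10, I/O yield, promote→Q0. Q0=[P2] Q1=[P1,P3] Q2=[]
t=8-9: P2@Q0 runs 1, rem=9, I/O yield, promote→Q0. Q0=[P2] Q1=[P1,P3] Q2=[]
t=9-10: P2@Q0 runs 1, rem=8, I/O yield, promote→Q0. Q0=[P2] Q1=[P1,P3] Q2=[]
t=10-11: P2@Q0 runs 1, rem=7, I/O yield, promote→Q0. Q0=[P2] Q1=[P1,P3] Q2=[]
t=11-12: P2@Q0 runs 1, rem=6, I/O yield, promote→Q0. Q0=[P2] Q1=[P1,P3] Q2=[]
t=12-13: P2@Q0 runs 1, rem=5, I/O yield, promote→Q0. Q0=[P2] Q1=[P1,P3] Q2=[]
t=13-14: P2@Q0 runs 1, rem=4, I/O yield, promote→Q0. Q0=[P2] Q1=[P1,P3] Q2=[]
t=14-15: P2@Q0 runs 1, rem=3, I/O yield, promote→Q0. Q0=[P2] Q1=[P1,P3] Q2=[]
t=15-16: P2@Q0 runs 1, rem=2, I/O yield, promote→Q0. Q0=[P2] Q1=[P1,P3] Q2=[]
t=16-17: P2@Q0 runs 1, rem=1, I/O yield, promote→Q0. Q0=[P2] Q1=[P1,P3] Q2=[]
t=17-18: P2@Q0 runs 1, rem=0, completes. Q0=[] Q1=[P1,P3] Q2=[]
t=18-23: P1@Q1 runs 5, rem=7, quantum used, demote→Q2. Q0=[] Q1=[P3] Q2=[P1]
t=23-28: P3@Q1 runs 5, rem=5, quantum used, demote→Q2. Q0=[] Q1=[] Q2=[P1,P3]
t=28-35: P1@Q2 runs 7, rem=0, completes. Q0=[] Q1=[] Q2=[P3]
t=35-40: P3@Q2 runs 5, rem=0, completes. Q0=[] Q1=[] Q2=[]

Answer: P1(0-3) P2(3-4) P3(4-7) P2(7-8) P2(8-9) P2(9-10) P2(10-11) P2(11-12) P2(12-13) P2(13-14) P2(14-15) P2(15-16) P2(16-17) P2(17-18) P1(18-23) P3(23-28) P1(28-35) P3(35-40)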